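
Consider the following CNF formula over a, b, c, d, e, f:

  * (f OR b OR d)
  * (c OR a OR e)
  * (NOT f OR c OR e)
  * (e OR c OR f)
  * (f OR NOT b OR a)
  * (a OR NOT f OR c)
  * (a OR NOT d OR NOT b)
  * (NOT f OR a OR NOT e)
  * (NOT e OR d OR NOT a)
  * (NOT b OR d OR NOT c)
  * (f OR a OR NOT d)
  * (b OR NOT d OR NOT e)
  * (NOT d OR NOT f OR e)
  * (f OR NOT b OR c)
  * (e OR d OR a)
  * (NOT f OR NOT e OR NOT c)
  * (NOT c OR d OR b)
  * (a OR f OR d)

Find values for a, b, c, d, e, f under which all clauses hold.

a = T, b = T, c = F, d = T, e = T, f = T

Try a = True.
The remaining clauses are satisfied by b = True, c = False, d = True, e = True, f = True.
Every clause has at least one true literal under this assignment.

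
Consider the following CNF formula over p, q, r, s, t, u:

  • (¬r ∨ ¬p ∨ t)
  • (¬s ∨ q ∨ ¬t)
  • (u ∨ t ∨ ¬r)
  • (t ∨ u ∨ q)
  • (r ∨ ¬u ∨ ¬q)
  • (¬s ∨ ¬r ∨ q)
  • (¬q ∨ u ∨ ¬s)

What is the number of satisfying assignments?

25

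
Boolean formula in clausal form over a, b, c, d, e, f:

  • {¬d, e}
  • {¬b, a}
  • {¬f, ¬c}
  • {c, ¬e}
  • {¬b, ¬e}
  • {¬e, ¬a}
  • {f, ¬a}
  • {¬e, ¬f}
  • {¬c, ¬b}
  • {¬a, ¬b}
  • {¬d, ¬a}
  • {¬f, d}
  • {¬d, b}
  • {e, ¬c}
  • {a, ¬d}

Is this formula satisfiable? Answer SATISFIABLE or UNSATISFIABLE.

Set a = False and propagate.
  then b is forced to False.
  then d is forced to False.
  then f is forced to False.
Branch on c: take c = True.
  then e is forced to True.
So a=F, b=F, c=T, d=F, e=T, f=F is a satisfying assignment.

SATISFIABLE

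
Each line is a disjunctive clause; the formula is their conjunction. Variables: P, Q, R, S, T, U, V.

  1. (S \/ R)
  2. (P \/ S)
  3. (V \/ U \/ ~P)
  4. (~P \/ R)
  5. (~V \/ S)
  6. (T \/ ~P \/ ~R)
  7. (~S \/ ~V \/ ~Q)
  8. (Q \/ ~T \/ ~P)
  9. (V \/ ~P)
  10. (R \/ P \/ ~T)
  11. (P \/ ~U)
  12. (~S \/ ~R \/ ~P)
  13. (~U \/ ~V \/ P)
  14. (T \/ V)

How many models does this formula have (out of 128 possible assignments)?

5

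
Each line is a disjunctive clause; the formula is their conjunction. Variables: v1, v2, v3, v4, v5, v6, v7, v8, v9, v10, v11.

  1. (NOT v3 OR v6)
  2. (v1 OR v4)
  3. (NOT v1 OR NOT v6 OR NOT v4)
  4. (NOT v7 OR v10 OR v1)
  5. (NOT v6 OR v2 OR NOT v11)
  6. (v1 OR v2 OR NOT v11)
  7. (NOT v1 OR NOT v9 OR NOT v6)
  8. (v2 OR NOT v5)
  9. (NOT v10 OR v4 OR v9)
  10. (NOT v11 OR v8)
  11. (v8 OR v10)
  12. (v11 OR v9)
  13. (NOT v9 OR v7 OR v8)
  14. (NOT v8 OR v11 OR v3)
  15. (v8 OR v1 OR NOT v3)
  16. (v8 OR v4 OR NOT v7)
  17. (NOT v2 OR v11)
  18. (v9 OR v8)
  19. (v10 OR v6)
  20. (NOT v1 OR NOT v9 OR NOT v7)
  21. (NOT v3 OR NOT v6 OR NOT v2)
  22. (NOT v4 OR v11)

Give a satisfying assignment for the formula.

Branch on v1: take v1 = False.
  then v4 is forced to True.
  then v11 is forced to True.
  then v2 is forced to True.
  then v8 is forced to True.
Branch on v3: take v3 = False.
Set v6 = True and propagate.
The remaining clauses are satisfied by v5 = True, v7 = False, v9 = False, v10 = True.

v1 = False, v2 = True, v3 = False, v4 = True, v5 = True, v6 = True, v7 = False, v8 = True, v9 = False, v10 = True, v11 = True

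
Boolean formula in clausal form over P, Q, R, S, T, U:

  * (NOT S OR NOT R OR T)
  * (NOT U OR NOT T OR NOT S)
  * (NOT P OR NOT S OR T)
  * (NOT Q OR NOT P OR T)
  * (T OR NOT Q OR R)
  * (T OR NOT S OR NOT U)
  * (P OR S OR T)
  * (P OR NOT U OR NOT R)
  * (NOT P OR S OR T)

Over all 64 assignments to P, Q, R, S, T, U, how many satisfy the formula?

Case analysis on T and S:
  T=T, S=T: forces U=F; P, Q, R free → 2^3 = 8.
  T=T, S=F: Q free; 7 ways for (P,R,U) × 2^1 = 14.
  T=F, S=T: remaining (P,Q,R,U) ∈ {(F,F,F,F)} — 1.
  T=F, S=F: a clause becomes empty — 0.
Total: 8 + 14 + 1 + 0 = 23.

23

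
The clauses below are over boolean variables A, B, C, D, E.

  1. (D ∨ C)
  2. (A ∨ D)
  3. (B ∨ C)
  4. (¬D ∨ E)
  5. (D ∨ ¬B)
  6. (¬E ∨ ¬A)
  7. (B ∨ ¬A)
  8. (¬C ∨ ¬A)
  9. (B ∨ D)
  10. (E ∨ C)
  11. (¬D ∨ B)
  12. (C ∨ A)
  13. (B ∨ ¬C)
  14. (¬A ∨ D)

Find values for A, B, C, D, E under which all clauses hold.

A=False, B=True, C=True, D=True, E=True

Check each clause:
  1. (C ∨ D) — C is true.
  2. (D ∨ A) — D is true.
  3. (B ∨ C) — B is true.
  4. (E ∨ ¬D) — E is true.
  5. (D ∨ ¬B) — D is true.
  6. (¬E ∨ ¬A) — ¬A is true.
  7. (B ∨ ¬A) — B is true.
  8. (¬A ∨ ¬C) — ¬A is true.
  9. (D ∨ B) — B is true.
  10. (C ∨ E) — C is true.
  11. (¬D ∨ B) — B is true.
  12. (A ∨ C) — C is true.
  13. (¬C ∨ B) — B is true.
  14. (D ∨ ¬A) — D is true.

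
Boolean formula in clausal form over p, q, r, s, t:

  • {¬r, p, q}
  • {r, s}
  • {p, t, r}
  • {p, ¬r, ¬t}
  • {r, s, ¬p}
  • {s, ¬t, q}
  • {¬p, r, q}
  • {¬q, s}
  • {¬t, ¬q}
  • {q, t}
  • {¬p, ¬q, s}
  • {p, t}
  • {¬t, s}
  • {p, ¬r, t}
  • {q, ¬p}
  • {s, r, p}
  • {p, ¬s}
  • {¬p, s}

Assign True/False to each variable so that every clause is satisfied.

p=1, q=1, r=0, s=1, t=0

Set p = True and propagate.
  then q is forced to True.
  then s is forced to True.
  then t is forced to False.
r is now unconstrained; take r = False.
Every clause has at least one true literal under this assignment.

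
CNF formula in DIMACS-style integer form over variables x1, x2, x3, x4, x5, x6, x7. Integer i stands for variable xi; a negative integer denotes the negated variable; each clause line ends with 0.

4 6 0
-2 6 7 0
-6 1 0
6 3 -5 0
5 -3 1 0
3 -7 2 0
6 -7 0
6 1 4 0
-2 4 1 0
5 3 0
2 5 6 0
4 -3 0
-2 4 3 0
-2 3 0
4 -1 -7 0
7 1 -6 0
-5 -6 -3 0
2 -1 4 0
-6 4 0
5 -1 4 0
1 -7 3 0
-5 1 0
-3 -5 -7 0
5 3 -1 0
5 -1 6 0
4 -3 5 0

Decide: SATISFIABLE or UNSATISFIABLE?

Pure literal: x4 appears only positively; assign x4 = True.
Set x1 = True and propagate.
Try x2 = False.
Try x3 = True.
For the remaining variables, x5 = False, x6 = True, x7 = True works.
Every clause has at least one true literal under this assignment.
So x1 = 1, x2 = 0, x3 = 1, x4 = 1, x5 = 0, x6 = 1, x7 = 1 is a satisfying assignment.

SATISFIABLE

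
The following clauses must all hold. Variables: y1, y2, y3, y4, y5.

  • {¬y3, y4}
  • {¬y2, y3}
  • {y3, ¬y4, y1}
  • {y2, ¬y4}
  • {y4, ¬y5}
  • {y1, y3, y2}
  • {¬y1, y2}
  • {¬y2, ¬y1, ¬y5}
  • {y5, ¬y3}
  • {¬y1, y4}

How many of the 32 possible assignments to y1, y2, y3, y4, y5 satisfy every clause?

Satisfying assignments:
  y1=0 y2=1 y3=1 y4=1 y5=1
Count: 1.

1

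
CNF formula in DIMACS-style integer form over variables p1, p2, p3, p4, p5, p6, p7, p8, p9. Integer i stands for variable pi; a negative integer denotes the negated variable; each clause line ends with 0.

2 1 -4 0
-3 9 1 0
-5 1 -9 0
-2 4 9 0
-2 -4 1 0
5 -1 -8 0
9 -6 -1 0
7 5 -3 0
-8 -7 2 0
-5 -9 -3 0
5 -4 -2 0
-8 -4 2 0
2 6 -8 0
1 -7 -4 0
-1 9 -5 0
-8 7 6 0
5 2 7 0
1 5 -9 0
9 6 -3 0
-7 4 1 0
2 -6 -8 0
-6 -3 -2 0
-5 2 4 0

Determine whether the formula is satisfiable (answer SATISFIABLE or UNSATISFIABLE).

Pure literal: p3 appears only negated; assign p3 = False.
Pure literal: p8 appears only negated; assign p8 = False.
Branch on p1: take p1 = True.
The remaining clauses are satisfied by p2 = True, p4 = True, p5 = True, p6 = True, p7 = True, p9 = True.
So p1=True, p2=True, p3=False, p4=True, p5=True, p6=True, p7=True, p8=False, p9=True is a satisfying assignment.

SATISFIABLE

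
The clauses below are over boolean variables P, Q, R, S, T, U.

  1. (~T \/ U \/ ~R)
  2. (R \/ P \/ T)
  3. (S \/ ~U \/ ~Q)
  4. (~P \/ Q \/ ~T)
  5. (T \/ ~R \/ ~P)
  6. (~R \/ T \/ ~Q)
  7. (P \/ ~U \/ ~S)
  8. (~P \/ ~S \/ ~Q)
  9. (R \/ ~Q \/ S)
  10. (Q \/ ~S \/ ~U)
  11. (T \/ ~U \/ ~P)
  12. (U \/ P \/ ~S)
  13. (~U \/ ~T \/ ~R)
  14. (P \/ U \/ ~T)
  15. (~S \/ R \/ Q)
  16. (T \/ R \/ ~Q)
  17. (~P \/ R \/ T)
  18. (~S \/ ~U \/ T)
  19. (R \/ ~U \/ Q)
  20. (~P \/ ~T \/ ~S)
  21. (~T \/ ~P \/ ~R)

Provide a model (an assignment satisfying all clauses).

P = 0, Q = 0, R = 1, S = 0, T = 0, U = 0

Check each clause:
  1. (~T \/ ~R \/ U) — ~T is true.
  2. (R \/ T \/ P) — R is true.
  3. (~Q \/ ~U \/ S) — ~U is true.
  4. (~P \/ ~T \/ Q) — ~T is true.
  5. (~R \/ ~P \/ T) — ~P is true.
  6. (~R \/ ~Q \/ T) — ~Q is true.
  7. (~S \/ ~U \/ P) — ~U is true.
  8. (~S \/ ~P \/ ~Q) — ~S is true.
  9. (R \/ ~Q \/ S) — R is true.
  10. (~S \/ Q \/ ~U) — ~U is true.
  11. (~U \/ T \/ ~P) — ~U is true.
  12. (~S \/ U \/ P) — ~S is true.
  13. (~T \/ ~U \/ ~R) — ~U is true.
  14. (U \/ P \/ ~T) — ~T is true.
  15. (Q \/ ~S \/ R) — R is true.
  16. (~Q \/ T \/ R) — R is true.
  17. (~P \/ R \/ T) — R is true.
  18. (~S \/ T \/ ~U) — ~U is true.
  19. (Q \/ R \/ ~U) — ~U is true.
  20. (~T \/ ~P \/ ~S) — ~T is true.
  21. (~P \/ ~T \/ ~R) — ~T is true.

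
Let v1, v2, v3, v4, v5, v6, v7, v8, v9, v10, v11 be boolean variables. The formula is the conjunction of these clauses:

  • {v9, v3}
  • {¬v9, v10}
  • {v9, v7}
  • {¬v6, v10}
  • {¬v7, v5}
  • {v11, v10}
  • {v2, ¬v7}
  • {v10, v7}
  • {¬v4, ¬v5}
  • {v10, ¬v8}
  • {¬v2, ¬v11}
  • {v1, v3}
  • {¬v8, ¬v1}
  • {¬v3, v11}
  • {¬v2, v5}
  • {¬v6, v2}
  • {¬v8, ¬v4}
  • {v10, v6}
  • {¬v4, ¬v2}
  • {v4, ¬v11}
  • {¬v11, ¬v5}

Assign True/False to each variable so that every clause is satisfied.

v8 occurs only negated in the remaining clauses — set v8 = False.
Pure literal: v10 appears only positively; assign v10 = True.
Branch on v1: take v1 = False.
  then v3 is forced to True.
  then v11 is forced to True.
  then v2 is forced to False.
  then v7 is forced to False.
  then v9 is forced to True.
  then v6 is forced to False.
  then v4 is forced to True.
  then v5 is forced to False.

v1=F, v2=F, v3=T, v4=T, v5=F, v6=F, v7=F, v8=F, v9=T, v10=T, v11=T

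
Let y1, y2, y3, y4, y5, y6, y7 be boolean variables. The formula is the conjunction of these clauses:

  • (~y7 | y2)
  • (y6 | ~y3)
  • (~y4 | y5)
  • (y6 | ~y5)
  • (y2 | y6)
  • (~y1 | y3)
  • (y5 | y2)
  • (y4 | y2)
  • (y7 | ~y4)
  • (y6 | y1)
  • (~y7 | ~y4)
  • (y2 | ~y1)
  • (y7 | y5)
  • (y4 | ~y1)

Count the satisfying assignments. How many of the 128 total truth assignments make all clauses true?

6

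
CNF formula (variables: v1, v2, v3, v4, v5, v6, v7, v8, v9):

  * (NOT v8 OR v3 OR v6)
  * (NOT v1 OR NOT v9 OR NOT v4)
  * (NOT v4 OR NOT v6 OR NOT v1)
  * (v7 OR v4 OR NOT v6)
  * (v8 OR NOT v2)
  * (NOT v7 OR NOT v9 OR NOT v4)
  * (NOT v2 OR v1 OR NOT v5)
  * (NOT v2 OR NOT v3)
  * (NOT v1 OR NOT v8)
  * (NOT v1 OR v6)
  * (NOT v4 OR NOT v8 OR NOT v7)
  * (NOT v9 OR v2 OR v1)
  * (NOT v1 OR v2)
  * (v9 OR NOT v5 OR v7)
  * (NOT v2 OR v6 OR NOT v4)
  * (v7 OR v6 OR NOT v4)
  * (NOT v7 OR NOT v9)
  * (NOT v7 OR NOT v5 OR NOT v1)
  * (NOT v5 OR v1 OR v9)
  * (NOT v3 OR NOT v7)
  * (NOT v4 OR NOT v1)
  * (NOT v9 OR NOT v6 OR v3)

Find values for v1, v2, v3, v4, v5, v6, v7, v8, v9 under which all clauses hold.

v1=False, v2=False, v3=False, v4=False, v5=False, v6=False, v7=False, v8=False, v9=False

Check each clause:
  1. (v3 OR NOT v8 OR v6) — NOT v8 is true.
  2. (NOT v1 OR NOT v9 OR NOT v4) — NOT v4 is true.
  3. (NOT v6 OR NOT v1 OR NOT v4) — NOT v6 is true.
  4. (NOT v6 OR v7 OR v4) — NOT v6 is true.
  5. (NOT v2 OR v8) — NOT v2 is true.
  6. (NOT v4 OR NOT v7 OR NOT v9) — NOT v7 is true.
  7. (NOT v5 OR v1 OR NOT v2) — NOT v5 is true.
  8. (NOT v2 OR NOT v3) — NOT v3 is true.
  9. (NOT v1 OR NOT v8) — NOT v8 is true.
  10. (NOT v1 OR v6) — NOT v1 is true.
  11. (NOT v8 OR NOT v7 OR NOT v4) — NOT v8 is true.
  12. (NOT v9 OR v2 OR v1) — NOT v9 is true.
  13. (v2 OR NOT v1) — NOT v1 is true.
  14. (v7 OR NOT v5 OR v9) — NOT v5 is true.
  15. (NOT v2 OR NOT v4 OR v6) — NOT v4 is true.
  16. (v7 OR NOT v4 OR v6) — NOT v4 is true.
  17. (NOT v9 OR NOT v7) — NOT v7 is true.
  18. (NOT v5 OR NOT v1 OR NOT v7) — NOT v7 is true.
  19. (v9 OR v1 OR NOT v5) — NOT v5 is true.
  20. (NOT v7 OR NOT v3) — NOT v7 is true.
  21. (NOT v1 OR NOT v4) — NOT v4 is true.
  22. (v3 OR NOT v6 OR NOT v9) — NOT v6 is true.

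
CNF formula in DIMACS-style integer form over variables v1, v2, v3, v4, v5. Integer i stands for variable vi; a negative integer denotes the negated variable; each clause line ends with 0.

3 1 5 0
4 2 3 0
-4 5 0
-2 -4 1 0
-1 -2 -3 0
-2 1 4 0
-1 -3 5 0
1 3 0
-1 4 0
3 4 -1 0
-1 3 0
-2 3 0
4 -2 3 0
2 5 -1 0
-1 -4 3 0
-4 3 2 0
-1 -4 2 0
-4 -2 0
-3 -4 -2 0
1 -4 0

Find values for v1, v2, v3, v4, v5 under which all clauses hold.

Branch on v1: take v1 = False.
  then v3 is forced to True.
  then v4 is forced to False.
  then v2 is forced to False.
v5 is now unconstrained; take v5 = False.
Every clause has at least one true literal under this assignment.

v1=F, v2=F, v3=T, v4=F, v5=F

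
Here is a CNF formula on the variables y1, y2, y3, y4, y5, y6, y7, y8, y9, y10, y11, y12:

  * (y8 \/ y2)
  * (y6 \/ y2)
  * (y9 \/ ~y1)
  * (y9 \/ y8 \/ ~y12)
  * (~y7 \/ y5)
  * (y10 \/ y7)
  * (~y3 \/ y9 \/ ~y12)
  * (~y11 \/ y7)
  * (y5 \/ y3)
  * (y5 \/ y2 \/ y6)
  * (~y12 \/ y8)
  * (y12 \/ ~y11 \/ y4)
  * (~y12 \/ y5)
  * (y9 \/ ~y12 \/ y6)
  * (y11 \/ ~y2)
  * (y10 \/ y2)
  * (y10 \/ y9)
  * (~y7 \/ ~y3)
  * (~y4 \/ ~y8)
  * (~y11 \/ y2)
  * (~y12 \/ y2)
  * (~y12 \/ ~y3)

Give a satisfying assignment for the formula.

y1=False, y2=True, y3=False, y4=True, y5=True, y6=True, y7=True, y8=False, y9=True, y10=True, y11=True, y12=False

Check each clause:
  1. (y2 \/ y8) — y2 is true.
  2. (y6 \/ y2) — y2 is true.
  3. (y9 \/ ~y1) — y9 is true.
  4. (~y12 \/ y8 \/ y9) — y9 is true.
  5. (~y7 \/ y5) — y5 is true.
  6. (y7 \/ y10) — y10 is true.
  7. (y9 \/ ~y12 \/ ~y3) — y9 is true.
  8. (~y11 \/ y7) — y7 is true.
  9. (y3 \/ y5) — y5 is true.
  10. (y6 \/ y5 \/ y2) — y2 is true.
  11. (y8 \/ ~y12) — ~y12 is true.
  12. (y4 \/ y12 \/ ~y11) — y4 is true.
  13. (~y12 \/ y5) — ~y12 is true.
  14. (y6 \/ ~y12 \/ y9) — y9 is true.
  15. (~y2 \/ y11) — y11 is true.
  16. (y10 \/ y2) — y2 is true.
  17. (y9 \/ y10) — y9 is true.
  18. (~y3 \/ ~y7) — ~y3 is true.
  19. (~y4 \/ ~y8) — ~y8 is true.
  20. (~y11 \/ y2) — y2 is true.
  21. (~y12 \/ y2) — y2 is true.
  22. (~y3 \/ ~y12) — ~y12 is true.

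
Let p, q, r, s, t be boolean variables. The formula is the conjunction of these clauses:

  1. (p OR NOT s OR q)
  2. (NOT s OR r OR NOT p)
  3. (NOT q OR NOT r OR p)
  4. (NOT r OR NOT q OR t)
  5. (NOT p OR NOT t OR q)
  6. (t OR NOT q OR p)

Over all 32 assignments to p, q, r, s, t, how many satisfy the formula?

Case analysis on p and q:
  p=1, q=1: remaining (r,s,t) ∈ {(0,0,0); (0,0,1); (1,0,1); (1,1,1)} — 4.
  p=1, q=0: remaining (r,s,t) ∈ {(0,0,0); (1,0,0); (1,1,0)} — 3.
  p=0, q=1: remaining (r,s,t) ∈ {(0,0,1); (0,1,1)} — 2.
  p=0, q=0: remaining (r,s,t) ∈ {(0,0,0); (0,0,1); (1,0,0); (1,0,1)} — 4.
Total: 4 + 3 + 2 + 4 = 13.

13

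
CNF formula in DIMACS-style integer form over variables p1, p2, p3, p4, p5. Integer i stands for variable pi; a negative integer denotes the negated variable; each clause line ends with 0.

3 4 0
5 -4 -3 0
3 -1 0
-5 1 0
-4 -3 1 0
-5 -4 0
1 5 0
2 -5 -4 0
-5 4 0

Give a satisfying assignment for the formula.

p1=1, p2=0, p3=1, p4=0, p5=0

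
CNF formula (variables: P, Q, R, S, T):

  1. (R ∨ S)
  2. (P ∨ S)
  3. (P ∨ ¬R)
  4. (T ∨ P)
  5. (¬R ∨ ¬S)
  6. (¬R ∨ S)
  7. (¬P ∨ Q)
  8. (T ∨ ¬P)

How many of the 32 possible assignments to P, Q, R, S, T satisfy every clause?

3

The models are:
  P=0 Q=0 R=0 S=1 T=1
  P=0 Q=1 R=0 S=1 T=1
  P=1 Q=1 R=0 S=1 T=1
That's 3 in total.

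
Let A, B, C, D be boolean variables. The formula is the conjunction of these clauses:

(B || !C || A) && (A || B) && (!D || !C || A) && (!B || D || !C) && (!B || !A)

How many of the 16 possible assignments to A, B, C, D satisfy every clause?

Satisfying assignments:
  A=F B=T C=F D=F
  A=F B=T C=F D=T
  A=T B=F C=F D=F
  A=T B=F C=F D=T
  A=T B=F C=T D=F
  A=T B=F C=T D=T
That's 6 in total.

6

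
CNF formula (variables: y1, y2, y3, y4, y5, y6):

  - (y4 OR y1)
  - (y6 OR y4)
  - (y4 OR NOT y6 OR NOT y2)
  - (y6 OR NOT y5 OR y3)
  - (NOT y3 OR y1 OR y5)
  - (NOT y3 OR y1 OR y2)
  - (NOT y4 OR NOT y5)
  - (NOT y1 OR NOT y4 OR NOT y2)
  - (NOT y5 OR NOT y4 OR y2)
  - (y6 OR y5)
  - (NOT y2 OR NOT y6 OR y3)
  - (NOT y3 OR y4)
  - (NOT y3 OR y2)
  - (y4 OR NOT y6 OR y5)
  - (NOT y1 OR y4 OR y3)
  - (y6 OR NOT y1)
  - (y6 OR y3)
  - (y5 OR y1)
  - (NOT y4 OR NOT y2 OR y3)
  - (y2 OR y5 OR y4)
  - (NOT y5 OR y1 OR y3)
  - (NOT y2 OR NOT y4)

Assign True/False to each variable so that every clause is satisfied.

y1 = True, y2 = False, y3 = False, y4 = True, y5 = False, y6 = True

Set y1 = True and propagate.
  then y6 is forced to True.
For the remaining variables, y2 = False, y3 = False, y4 = True, y5 = False works.
Check each clause:
  1. (y1 OR y4) — y1 is true.
  2. (y4 OR y6) — y4 is true.
  3. (NOT y6 OR NOT y2 OR y4) — y4 is true.
  4. (y3 OR NOT y5 OR y6) — NOT y5 is true.
  5. (y1 OR y5 OR NOT y3) — y1 is true.
  6. (y2 OR NOT y3 OR y1) — y1 is true.
  7. (NOT y5 OR NOT y4) — NOT y5 is true.
  8. (NOT y4 OR NOT y1 OR NOT y2) — NOT y2 is true.
  9. (NOT y4 OR y2 OR NOT y5) — NOT y5 is true.
  10. (y6 OR y5) — y6 is true.
  11. (y3 OR NOT y6 OR NOT y2) — NOT y2 is true.
  12. (y4 OR NOT y3) — y4 is true.
  13. (NOT y3 OR y2) — NOT y3 is true.
  14. (y5 OR NOT y6 OR y4) — y4 is true.
  15. (y4 OR y3 OR NOT y1) — y4 is true.
  16. (y6 OR NOT y1) — y6 is true.
  17. (y6 OR y3) — y6 is true.
  18. (y1 OR y5) — y1 is true.
  19. (NOT y2 OR NOT y4 OR y3) — NOT y2 is true.
  20. (y5 OR y2 OR y4) — y4 is true.
  21. (y3 OR NOT y5 OR y1) — y1 is true.
  22. (NOT y4 OR NOT y2) — NOT y2 is true.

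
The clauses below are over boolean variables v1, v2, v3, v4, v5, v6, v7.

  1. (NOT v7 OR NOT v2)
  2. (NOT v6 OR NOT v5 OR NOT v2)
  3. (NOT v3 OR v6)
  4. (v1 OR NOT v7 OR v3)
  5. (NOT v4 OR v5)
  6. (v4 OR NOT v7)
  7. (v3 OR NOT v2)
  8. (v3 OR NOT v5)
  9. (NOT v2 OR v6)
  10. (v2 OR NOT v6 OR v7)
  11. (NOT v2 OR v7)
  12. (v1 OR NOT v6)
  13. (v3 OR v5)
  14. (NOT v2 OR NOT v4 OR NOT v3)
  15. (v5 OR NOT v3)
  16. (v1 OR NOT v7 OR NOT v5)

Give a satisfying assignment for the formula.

Pure literal: v1 appears only positively; assign v1 = True.
Set v2 = False and propagate.
The remaining clauses are satisfied by v3 = True, v4 = True, v5 = True, v6 = True, v7 = True.

v1 = 1  v2 = 0  v3 = 1  v4 = 1  v5 = 1  v6 = 1  v7 = 1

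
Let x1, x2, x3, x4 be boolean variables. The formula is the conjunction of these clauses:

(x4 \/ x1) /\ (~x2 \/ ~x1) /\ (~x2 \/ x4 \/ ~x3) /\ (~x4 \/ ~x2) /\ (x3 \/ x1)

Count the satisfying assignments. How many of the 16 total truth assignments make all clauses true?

5

The models are:
  x1=F x2=F x3=T x4=T
  x1=T x2=F x3=F x4=F
  x1=T x2=F x3=F x4=T
  x1=T x2=F x3=T x4=F
  x1=T x2=F x3=T x4=T
That's 5 in total.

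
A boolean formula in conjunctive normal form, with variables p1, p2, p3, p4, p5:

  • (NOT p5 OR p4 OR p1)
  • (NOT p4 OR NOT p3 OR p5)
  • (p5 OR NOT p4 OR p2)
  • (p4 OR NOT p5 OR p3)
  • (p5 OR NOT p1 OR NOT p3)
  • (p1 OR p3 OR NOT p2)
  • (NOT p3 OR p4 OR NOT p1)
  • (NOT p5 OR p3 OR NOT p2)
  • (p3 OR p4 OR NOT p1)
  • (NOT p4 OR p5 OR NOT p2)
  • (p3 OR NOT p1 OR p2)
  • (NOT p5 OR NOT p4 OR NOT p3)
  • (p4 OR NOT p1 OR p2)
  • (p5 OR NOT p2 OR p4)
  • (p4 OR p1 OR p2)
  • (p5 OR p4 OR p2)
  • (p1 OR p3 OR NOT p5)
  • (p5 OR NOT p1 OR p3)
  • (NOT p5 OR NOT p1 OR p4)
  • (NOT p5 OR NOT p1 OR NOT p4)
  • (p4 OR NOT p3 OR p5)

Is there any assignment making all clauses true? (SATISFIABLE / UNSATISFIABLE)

p4 = True:
  p5 = True:
    propagation gives p3=False, p2=False, p1=False; an empty clause results — contradiction.
  p5 = False:
    propagation gives p3=False, p2=True; an empty clause results — contradiction.
p4 = False:
  p1 = True:
    propagation gives p3=False; an empty clause results — contradiction.
  p1 = False:
    propagation gives p5=False, p2=False; an empty clause results — contradiction.
Every branch closes, so no satisfying assignment exists.

UNSATISFIABLE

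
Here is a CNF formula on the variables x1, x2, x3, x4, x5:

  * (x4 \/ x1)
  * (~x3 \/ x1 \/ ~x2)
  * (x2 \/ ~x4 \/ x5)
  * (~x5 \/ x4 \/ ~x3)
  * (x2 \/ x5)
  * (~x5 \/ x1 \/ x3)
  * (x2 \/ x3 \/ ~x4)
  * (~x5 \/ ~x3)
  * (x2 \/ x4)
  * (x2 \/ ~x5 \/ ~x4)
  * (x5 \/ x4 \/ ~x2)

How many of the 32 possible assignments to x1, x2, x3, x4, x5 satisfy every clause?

Satisfying assignments:
  x1=F x2=T x3=F x4=T x5=F
  x1=T x2=T x3=F x4=F x5=T
  x1=T x2=T x3=F x4=T x5=F
  x1=T x2=T x3=F x4=T x5=T
  x1=T x2=T x3=T x4=T x5=F
That's 5 in total.

5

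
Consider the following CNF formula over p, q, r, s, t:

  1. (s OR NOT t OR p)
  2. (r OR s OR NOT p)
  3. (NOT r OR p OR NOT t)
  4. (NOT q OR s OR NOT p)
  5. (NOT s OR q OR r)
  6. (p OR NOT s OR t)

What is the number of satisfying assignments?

Split on p, then s.
  p=T, s=T: t free; 3 ways for (q,r) × 2^1 = 6.
  p=T, s=F: remaining (q,r,t) ∈ {(F,T,F); (F,T,T)} — 2.
  p=F, s=T: remaining (q,r,t) ∈ {(T,F,T)} — 1.
  p=F, s=F: remaining (q,r,t) ∈ {(F,F,F); (F,T,F); (T,F,F); (T,T,F)} — 4.
Total: 6 + 2 + 1 + 4 = 13.

13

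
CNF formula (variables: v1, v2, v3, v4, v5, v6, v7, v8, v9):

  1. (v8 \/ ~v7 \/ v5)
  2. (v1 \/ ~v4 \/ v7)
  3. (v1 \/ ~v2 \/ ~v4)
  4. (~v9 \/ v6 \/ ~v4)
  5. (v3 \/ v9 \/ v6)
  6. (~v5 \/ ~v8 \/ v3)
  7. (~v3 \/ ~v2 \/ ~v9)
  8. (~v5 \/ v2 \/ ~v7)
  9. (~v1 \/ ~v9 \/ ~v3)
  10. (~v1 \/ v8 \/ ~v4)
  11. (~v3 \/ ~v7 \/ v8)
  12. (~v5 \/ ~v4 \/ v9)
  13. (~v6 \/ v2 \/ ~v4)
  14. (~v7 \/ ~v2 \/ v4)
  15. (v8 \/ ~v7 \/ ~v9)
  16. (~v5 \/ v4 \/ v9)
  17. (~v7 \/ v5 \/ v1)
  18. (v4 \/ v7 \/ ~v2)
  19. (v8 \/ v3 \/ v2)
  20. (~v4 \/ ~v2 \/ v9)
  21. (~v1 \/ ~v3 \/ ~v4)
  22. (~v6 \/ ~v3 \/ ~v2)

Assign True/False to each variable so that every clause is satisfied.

Try v1 = True.
The remaining clauses are satisfied by v2 = False, v3 = True, v4 = False, v5 = False, v6 = False, v7 = False, v8 = False, v9 = False.

v1=True  v2=False  v3=True  v4=False  v5=False  v6=False  v7=False  v8=False  v9=False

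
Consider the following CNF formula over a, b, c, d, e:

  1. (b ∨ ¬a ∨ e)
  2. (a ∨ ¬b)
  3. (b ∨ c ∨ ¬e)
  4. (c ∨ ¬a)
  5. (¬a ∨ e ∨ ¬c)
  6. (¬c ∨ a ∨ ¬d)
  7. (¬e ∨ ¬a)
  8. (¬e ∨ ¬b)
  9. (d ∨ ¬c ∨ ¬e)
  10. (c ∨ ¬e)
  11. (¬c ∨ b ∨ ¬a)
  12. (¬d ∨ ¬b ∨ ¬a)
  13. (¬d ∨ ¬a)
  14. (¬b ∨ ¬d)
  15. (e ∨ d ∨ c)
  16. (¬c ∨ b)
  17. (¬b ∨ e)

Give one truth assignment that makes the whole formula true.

Branch on a: take a = False.
  then b is forced to False.
  then c is forced to False.
  then e is forced to False.
  then d is forced to True.

a=0, b=0, c=0, d=1, e=0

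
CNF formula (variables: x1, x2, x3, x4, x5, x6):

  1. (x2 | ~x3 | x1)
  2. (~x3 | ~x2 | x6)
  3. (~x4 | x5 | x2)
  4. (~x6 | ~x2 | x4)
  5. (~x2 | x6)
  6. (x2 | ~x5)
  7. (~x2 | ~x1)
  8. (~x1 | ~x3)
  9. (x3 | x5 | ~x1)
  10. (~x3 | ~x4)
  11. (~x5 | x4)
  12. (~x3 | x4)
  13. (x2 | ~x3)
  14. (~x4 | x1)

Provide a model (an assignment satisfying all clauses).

Try x1 = False.
  then x4 is forced to False.
  then x5 is forced to False.
  then x3 is forced to False.
Branch on x2: take x2 = False.
x6 is now unconstrained; take x6 = True.

x1=0, x2=0, x3=0, x4=0, x5=0, x6=1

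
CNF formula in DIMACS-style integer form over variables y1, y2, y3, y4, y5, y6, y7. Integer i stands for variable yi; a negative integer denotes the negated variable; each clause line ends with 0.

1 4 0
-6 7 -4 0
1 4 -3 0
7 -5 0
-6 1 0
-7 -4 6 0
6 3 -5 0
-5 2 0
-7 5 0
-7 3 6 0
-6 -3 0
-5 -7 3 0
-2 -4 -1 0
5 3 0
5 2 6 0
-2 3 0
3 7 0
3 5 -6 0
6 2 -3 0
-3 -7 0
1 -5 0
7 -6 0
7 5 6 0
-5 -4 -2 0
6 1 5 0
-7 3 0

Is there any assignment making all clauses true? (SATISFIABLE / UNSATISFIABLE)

UNSATISFIABLE

y3 = True:
  propagation gives y6=False, y2=True, y7=False, y5=False; an empty clause results — contradiction.
y3 = False:
  propagation gives y5=True, y7=True; an empty clause results — contradiction.
Every branch closes, so no satisfying assignment exists.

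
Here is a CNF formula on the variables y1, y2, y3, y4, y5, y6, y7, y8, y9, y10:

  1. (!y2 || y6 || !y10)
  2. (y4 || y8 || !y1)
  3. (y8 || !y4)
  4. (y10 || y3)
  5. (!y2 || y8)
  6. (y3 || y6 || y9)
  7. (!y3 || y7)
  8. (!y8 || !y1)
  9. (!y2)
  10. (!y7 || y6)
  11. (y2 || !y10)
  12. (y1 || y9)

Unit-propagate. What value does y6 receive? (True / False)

True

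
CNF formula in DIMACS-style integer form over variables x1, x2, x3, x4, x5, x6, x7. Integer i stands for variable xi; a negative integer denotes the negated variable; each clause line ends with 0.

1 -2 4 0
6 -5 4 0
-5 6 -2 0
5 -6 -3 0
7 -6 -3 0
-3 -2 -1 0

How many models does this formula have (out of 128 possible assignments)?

Case analysis on x6 and x2:
  x6=1, x2=1: 13 of the 32 assignments to (x1,x3,x4,x5,x7) work.
  x6=1, x2=0: x1, x4 free; 5 ways for (x3,x5,x7) × 2^2 = 20.
  x6=0, x2=1: x7 free; 4 ways for (x1,x3,x4,x5) × 2^1 = 8.
  x6=0, x2=0: x1, x3, x7 free; 3 ways for (x4,x5) × 2^3 = 24.
Total: 13 + 20 + 8 + 24 = 65.

65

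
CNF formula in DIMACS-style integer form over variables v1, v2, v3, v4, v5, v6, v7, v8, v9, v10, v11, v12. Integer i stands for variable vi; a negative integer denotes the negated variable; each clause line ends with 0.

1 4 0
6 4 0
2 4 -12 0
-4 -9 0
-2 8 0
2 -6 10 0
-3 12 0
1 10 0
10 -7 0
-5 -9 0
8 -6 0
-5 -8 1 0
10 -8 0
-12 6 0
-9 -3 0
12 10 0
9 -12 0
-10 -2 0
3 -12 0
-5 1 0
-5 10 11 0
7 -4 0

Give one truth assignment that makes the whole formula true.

v1 = T, v2 = F, v3 = F, v4 = T, v5 = T, v6 = T, v7 = T, v8 = T, v9 = F, v10 = T, v11 = F, v12 = F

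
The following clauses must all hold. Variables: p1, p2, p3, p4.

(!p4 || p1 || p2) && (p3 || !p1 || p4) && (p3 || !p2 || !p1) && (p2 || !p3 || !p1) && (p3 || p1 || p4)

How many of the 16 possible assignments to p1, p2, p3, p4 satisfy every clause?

7

Case analysis on p1 and p3:
  p1=T, p3=T: remaining (p2,p4) ∈ {(T,F); (T,T)} — 2.
  p1=T, p3=F: remaining (p2,p4) ∈ {(F,T)} — 1.
  p1=F, p3=T: remaining (p2,p4) ∈ {(F,F); (T,F); (T,T)} — 3.
  p1=F, p3=F: remaining (p2,p4) ∈ {(T,T)} — 1.
Total: 2 + 1 + 3 + 1 = 7.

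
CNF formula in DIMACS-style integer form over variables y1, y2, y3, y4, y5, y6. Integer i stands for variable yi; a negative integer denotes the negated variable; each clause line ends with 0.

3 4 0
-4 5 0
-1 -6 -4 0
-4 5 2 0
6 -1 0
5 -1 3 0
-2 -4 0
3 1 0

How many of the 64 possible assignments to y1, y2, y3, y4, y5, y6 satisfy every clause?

14

Case analysis on y4 and y1:
  y4=1, y1=1: a clause becomes empty — 0.
  y4=1, y1=0: remaining (y2,y3,y5,y6) ∈ {(0,1,1,0); (0,1,1,1)} — 2.
  y4=0, y1=1: remaining (y2,y3,y5,y6) ∈ {(0,1,0,1); (0,1,1,1); (1,1,0,1); (1,1,1,1)} — 4.
  y4=0, y1=0: forces y3=1; y2, y5, y6 free → 2^3 = 8.
Total: 0 + 2 + 4 + 8 = 14.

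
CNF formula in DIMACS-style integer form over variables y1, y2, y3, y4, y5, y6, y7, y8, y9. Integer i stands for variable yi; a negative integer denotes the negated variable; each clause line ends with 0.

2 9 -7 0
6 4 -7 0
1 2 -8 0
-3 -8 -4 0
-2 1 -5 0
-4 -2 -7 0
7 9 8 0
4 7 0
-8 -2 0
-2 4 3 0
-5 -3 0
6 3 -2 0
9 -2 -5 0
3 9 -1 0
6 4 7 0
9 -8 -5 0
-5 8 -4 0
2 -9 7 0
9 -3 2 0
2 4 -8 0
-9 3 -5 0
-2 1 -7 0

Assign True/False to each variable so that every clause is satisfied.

y1=1, y2=0, y3=1, y4=1, y5=0, y6=1, y7=1, y8=0, y9=1

Pure literal: y5 appears only negated; assign y5 = False.
Pure literal: y6 appears only positively; assign y6 = True.
Try y1 = True.
Try y2 = False.
Branch on y3: take y3 = True.
  then y9 is forced to True.
  then y7 is forced to True.
For the remaining variables, y4 = True, y8 = False works.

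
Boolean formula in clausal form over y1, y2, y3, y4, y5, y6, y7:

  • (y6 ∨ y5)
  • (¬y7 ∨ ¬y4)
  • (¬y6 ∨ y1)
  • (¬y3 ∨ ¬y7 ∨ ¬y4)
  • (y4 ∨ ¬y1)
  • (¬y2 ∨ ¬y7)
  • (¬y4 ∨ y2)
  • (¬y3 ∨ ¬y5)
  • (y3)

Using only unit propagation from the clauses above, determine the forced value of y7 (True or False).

(y3) is a unit clause: y3 = True.
(¬y5 ∨ ¬y3): since y3 = True, the clause reduces to (¬y5). y5 = False.
From (y6 ∨ y5) and y5 = False: y6 = True.
From (¬y6 ∨ y1) and y6 = True: y1 = True.
(¬y1 ∨ y4) with y1 = True leaves only y4, so y4 = True.
In (¬y7 ∨ ¬y4), ¬y4 is now false; ¬y7 must hold, so y7 = False.

False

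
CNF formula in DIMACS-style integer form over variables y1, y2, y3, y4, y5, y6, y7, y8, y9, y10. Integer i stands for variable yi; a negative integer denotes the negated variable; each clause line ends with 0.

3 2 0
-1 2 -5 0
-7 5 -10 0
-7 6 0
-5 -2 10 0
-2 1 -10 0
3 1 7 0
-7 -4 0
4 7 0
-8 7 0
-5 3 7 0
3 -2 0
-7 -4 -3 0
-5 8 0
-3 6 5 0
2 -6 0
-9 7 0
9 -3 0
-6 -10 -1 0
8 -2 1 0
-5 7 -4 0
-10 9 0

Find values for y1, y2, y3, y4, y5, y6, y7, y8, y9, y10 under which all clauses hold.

y1=True, y2=True, y3=True, y4=False, y5=False, y6=True, y7=True, y8=False, y9=True, y10=False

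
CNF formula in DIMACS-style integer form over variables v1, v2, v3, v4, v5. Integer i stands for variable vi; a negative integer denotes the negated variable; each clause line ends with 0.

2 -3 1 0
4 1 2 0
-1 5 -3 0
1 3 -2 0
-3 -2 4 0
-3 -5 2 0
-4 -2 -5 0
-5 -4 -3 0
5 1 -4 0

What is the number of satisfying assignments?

Split on v2, then v3.
  v2=1, v3=1: a clause becomes empty — 0.
  v2=1, v3=0: remaining (v1,v4,v5) ∈ {(1,0,0); (1,0,1); (1,1,0)} — 3.
  v2=0, v3=1: a clause becomes empty — 0.
  v2=0, v3=0: 5 of the 8 assignments to (v1,v4,v5) work.
Total: 0 + 3 + 0 + 5 = 8.

8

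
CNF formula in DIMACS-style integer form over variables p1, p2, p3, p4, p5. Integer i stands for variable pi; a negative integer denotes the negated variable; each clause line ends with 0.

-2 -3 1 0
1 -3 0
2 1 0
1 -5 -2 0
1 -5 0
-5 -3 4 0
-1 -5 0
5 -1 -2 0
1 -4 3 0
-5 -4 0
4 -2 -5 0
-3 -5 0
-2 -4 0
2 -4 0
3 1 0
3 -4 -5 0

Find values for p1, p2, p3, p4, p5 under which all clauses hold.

Try p1 = True.
  then p5 is forced to False.
  then p2 is forced to False.
  then p4 is forced to False.
p3 is now unconstrained; take p3 = False.
Check each clause:
  1. (NOT p2 OR NOT p3 OR p1) — p1 is true.
  2. (p1 OR NOT p3) — p1 is true.
  3. (p1 OR p2) — p1 is true.
  4. (NOT p2 OR NOT p5 OR p1) — p1 is true.
  5. (NOT p5 OR p1) — p1 is true.
  6. (NOT p3 OR NOT p5 OR p4) — NOT p5 is true.
  7. (NOT p1 OR NOT p5) — NOT p5 is true.
  8. (p5 OR NOT p1 OR NOT p2) — NOT p2 is true.
  9. (NOT p4 OR p3 OR p1) — p1 is true.
  10. (NOT p5 OR NOT p4) — NOT p5 is true.
  11. (NOT p5 OR p4 OR NOT p2) — NOT p5 is true.
  12. (NOT p3 OR NOT p5) — NOT p5 is true.
  13. (NOT p2 OR NOT p4) — NOT p4 is true.
  14. (NOT p4 OR p2) — NOT p4 is true.
  15. (p1 OR p3) — p1 is true.
  16. (NOT p5 OR NOT p4 OR p3) — NOT p5 is true.

p1=1, p2=0, p3=0, p4=0, p5=0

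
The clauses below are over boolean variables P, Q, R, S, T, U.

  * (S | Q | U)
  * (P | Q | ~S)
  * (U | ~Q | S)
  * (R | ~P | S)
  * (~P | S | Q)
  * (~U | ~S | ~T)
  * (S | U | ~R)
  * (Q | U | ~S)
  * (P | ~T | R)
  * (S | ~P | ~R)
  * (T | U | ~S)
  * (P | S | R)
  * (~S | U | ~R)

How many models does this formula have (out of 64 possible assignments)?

Split on S, then U.
  S=1, U=1: R free; 3 ways for (P,Q,T) × 2^1 = 6.
  S=1, U=0: remaining (P,Q,R,T) ∈ {(1,1,0,1)} — 1.
  S=0, U=1: remaining (P,Q,R,T) ∈ {(0,0,1,0); (0,0,1,1); (0,1,1,0); (0,1,1,1)} — 4.
  S=0, U=0: a clause becomes empty — 0.
Total: 6 + 1 + 4 + 0 = 11.

11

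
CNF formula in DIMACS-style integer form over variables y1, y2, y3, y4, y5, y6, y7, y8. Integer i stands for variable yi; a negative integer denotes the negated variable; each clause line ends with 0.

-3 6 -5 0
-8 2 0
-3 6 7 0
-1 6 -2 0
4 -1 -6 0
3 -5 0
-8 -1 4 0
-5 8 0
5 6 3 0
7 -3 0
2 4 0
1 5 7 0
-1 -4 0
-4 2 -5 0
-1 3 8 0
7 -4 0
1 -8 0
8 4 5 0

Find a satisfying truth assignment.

y1=False  y2=False  y3=True  y4=True  y5=False  y6=False  y7=True  y8=False

Pure literal: y7 appears only positively; assign y7 = True.
Branch on y1: take y1 = False.
  then y8 is forced to False.
  then y5 is forced to False.
  then y4 is forced to True.
Set y3 = True and propagate.
y2, y6 are now unconstrained; take y2 = False, y6 = False.
Every clause has at least one true literal under this assignment.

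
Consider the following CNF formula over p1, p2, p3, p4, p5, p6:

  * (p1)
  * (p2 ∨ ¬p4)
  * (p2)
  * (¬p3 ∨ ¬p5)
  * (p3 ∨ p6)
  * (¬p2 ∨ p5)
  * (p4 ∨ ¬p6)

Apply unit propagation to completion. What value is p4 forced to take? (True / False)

True

(p1) is a unit clause: p1 = True.
Unit clause (p2) sets p2 = True.
(p5 ∨ ¬p2) with p2 = True leaves only p5, so p5 = True.
(¬p3 ∨ ¬p5) with p5 = True leaves only ¬p3, so p3 = False.
From (p3 ∨ p6) and p3 = False: p6 = True.
In (p4 ∨ ¬p6), ¬p6 is now false; p4 must hold, so p4 = True.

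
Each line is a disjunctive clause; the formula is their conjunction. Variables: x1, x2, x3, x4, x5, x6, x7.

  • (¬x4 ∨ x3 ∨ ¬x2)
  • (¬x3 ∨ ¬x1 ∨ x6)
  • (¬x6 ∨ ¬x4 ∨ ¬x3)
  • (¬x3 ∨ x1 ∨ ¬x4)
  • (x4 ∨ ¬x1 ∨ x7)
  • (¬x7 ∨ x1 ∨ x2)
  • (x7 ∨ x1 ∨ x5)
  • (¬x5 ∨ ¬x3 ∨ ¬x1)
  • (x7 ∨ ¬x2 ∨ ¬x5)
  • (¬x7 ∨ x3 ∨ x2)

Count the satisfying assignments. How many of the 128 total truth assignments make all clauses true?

Split on x1, then x3.
  x1=T, x3=T: remaining (x2,x4,x5,x6,x7) ∈ {(F,F,F,T,T); (T,F,F,T,T)} — 2.
  x1=T, x3=F: x5, x6 free; 2 ways for (x2,x4,x7) × 2^2 = 8.
  x1=F, x3=T: x6 free; 3 ways for (x2,x4,x5,x7) × 2^1 = 6.
  x1=F, x3=F: x6 free; 4 ways for (x2,x4,x5,x7) × 2^1 = 8.
Total: 2 + 8 + 6 + 8 = 24.

24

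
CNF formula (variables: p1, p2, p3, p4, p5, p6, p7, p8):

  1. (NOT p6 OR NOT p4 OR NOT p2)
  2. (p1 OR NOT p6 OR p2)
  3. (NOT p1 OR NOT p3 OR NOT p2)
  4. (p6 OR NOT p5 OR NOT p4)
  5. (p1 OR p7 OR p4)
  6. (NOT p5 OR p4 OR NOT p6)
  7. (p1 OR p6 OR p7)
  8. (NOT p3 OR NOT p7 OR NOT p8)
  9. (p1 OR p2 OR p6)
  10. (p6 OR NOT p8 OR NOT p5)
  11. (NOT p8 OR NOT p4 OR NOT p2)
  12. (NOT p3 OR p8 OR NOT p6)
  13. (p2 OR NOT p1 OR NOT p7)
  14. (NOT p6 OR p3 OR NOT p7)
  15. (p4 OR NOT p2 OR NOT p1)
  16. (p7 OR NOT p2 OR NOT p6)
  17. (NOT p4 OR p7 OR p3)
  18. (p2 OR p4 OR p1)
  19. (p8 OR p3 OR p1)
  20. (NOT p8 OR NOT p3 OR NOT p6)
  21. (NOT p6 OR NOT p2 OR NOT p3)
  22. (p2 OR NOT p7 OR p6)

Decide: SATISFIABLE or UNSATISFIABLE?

SATISFIABLE

Pure literal: p5 appears only negated; assign p5 = False.
Set p1 = True and propagate.
Set p2 = False and propagate.
  then p7 is forced to False.
For the remaining variables, p3 = False, p4 = False, p6 = True, p8 = False works.
Every clause has at least one true literal under this assignment.
So p1 = 1, p2 = 0, p3 = 0, p4 = 0, p5 = 0, p6 = 1, p7 = 0, p8 = 0 is a satisfying assignment.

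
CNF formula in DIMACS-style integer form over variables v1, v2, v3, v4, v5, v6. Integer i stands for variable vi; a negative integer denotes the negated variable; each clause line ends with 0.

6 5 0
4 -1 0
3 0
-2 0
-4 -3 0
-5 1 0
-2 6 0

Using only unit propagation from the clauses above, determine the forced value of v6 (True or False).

(v3) stands alone — v3 = True.
(¬v2) stands alone — v2 = False.
In (¬v3 ∨ ¬v4), ¬v3 is now false; ¬v4 must hold, so v4 = False.
From (¬v1 ∨ v4) and v4 = False: v1 = False.
(v1 ∨ ¬v5): since v1 = False, the clause reduces to (¬v5). v5 = False.
From (v5 ∨ v6) and v5 = False: v6 = True.

True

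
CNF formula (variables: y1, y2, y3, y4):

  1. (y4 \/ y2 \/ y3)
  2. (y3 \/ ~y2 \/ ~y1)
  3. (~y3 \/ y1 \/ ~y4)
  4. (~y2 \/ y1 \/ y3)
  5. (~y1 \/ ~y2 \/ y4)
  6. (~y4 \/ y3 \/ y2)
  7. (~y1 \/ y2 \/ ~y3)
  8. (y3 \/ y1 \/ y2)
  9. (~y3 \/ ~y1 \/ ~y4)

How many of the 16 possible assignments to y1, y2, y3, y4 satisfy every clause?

2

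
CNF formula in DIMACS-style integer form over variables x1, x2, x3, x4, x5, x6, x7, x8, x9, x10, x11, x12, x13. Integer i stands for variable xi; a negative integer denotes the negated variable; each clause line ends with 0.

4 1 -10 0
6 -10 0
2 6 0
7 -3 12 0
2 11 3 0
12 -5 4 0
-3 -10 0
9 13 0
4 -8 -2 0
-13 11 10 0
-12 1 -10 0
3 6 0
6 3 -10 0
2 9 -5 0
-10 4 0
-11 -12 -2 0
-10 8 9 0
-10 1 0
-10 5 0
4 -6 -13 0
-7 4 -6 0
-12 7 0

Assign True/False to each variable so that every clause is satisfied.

x1=0, x2=1, x3=1, x4=1, x5=0, x6=1, x7=1, x8=1, x9=1, x10=0, x11=1, x12=0, x13=1

x4 occurs only positively in the remaining clauses — set x4 = True.
Pure literal: x9 appears only positively; assign x9 = True.
Set x1 = False and propagate.
  then x10 is forced to False.
Try x2 = True.
Set x3 = True and propagate.
The remaining clauses are satisfied by x5 = False, x6 = True, x7 = True, x8 = True, x11 = True, x12 = False, x13 = True.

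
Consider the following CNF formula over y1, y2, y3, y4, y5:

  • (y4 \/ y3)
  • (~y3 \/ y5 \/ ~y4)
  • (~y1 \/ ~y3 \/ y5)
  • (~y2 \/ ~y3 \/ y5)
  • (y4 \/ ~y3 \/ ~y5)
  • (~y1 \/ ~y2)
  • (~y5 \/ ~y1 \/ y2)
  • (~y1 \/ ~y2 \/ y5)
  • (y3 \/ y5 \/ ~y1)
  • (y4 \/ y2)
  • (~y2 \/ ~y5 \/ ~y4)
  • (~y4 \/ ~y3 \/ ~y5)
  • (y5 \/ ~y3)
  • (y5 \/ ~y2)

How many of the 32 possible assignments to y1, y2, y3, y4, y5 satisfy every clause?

The models are:
  y1=0 y2=0 y3=0 y4=1 y5=0
  y1=0 y2=0 y3=0 y4=1 y5=1
Count: 2.

2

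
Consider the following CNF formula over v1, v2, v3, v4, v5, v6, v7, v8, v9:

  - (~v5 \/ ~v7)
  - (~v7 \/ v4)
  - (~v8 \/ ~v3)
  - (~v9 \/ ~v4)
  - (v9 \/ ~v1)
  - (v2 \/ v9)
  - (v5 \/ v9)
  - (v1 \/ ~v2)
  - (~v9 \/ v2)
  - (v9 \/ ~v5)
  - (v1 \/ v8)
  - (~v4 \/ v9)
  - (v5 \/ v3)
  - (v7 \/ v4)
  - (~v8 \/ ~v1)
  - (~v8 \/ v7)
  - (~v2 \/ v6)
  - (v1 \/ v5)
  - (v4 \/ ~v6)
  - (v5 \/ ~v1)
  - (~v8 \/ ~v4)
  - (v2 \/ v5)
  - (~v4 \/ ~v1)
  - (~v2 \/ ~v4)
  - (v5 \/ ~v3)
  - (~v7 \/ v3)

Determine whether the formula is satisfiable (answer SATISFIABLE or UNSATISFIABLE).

UNSATISFIABLE

v4 = True:
  propagation gives v9=False; an empty clause results — contradiction.
v4 = False:
  propagation gives v7=False; an empty clause results — contradiction.
Every branch closes, so no satisfying assignment exists.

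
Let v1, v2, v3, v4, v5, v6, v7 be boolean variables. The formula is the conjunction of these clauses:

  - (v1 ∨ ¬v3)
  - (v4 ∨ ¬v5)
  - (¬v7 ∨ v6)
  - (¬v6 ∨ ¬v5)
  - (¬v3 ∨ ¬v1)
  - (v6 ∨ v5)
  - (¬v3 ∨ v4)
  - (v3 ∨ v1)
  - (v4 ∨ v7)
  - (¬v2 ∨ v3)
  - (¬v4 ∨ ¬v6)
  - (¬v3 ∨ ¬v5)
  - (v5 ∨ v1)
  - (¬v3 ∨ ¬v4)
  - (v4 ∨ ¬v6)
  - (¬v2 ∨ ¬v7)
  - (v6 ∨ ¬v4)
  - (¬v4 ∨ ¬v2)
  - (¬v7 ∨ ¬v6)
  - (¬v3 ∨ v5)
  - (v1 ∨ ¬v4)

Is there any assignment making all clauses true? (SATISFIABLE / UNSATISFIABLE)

UNSATISFIABLE

v4 = True:
  propagation gives v6=False; an empty clause results — contradiction.
v4 = False:
  propagation gives v5=False, v6=True; an empty clause results — contradiction.
Every branch closes, so no satisfying assignment exists.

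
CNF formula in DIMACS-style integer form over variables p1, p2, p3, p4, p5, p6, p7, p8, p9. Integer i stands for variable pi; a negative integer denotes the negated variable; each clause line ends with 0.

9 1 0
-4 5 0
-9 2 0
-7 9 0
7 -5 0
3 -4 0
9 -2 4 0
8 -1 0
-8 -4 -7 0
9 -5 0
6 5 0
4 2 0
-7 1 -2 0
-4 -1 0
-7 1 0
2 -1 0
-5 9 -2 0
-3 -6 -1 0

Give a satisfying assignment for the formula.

p1=False, p2=True, p3=False, p4=False, p5=False, p6=True, p7=False, p8=True, p9=True

Branch on p1: take p1 = False.
  then p9 is forced to True.
  then p2 is forced to True.
  then p7 is forced to False.
  then p5 is forced to False.
  then p4 is forced to False.
  then p6 is forced to True.
p3, p8 are now unconstrained; take p3 = False, p8 = True.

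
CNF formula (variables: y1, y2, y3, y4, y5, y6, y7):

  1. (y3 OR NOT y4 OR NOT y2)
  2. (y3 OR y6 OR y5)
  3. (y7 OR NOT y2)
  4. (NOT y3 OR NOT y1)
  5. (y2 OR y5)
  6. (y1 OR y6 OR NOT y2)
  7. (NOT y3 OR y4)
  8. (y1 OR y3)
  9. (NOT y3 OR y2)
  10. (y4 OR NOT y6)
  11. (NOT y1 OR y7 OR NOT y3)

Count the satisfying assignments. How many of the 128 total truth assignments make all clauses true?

9

Split on y3, then y2.
  y3=T, y2=T: remaining (y1,y4,y5,y6,y7) ∈ {(F,T,F,T,T); (F,T,T,T,T)} — 2.
  y3=T, y2=F: a clause becomes empty — 0.
  y3=F, y2=T: remaining (y1,y4,y5,y6,y7) ∈ {(T,F,T,F,T)} — 1.
  y3=F, y2=F: y7 free; 3 ways for (y1,y4,y5,y6) × 2^1 = 6.
Total: 2 + 0 + 1 + 6 = 9.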